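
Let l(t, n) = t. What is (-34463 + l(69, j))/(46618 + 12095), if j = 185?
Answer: -34394/58713 ≈ -0.58580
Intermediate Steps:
(-34463 + l(69, j))/(46618 + 12095) = (-34463 + 69)/(46618 + 12095) = -34394/58713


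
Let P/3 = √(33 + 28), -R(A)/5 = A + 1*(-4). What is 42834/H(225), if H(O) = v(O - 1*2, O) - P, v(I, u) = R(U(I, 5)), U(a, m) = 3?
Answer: -107085/262 - 64251*√61/262 ≈ -2324.1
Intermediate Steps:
R(A) = 20 - 5*A (R(A) = -5*(A + 1*(-4)) = -5*(A - 4) = -5*(-4 + A) = 20 - 5*A)
P = 3*√61 (P = 3*√(33 + 28) = 3*√61 ≈ 23.431)
v(I, u) = 5 (v(I, u) = 20 - 5*3 = 20 - 15 = 5)
H(O) = 5 - 3*√61
42834/H(225) = 42834/(5 - 3*√61)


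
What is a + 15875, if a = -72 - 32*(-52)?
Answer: 17467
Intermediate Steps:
a = 1592 (a = -72 + 1664 = 1592)
a + 15875 = 1592 + 15875 = 17467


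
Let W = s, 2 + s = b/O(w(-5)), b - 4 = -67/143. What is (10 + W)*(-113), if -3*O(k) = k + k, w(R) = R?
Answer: -292783/286 ≈ -1023.7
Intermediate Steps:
O(k) = -2*k/3 (O(k) = -(k + k)/3 = -2*k/3)
b = 505/143 (b = 4 - 67/143 = 505/143 ≈ 3.5315)
s = -269/286 (s = -2 + 505/(143*((-2/3*(-5)))) = -2 + 505/(143*(10/3)) = -2 + (505/143)*(3/10) = -2 + 303/286 = -269/286 ≈ -0.94056)
W = -269/286 ≈ -0.94056
(10 + W)*(-113) = (10 - 269/286)*(-113) = (2591/286)*(-113) = -292783/286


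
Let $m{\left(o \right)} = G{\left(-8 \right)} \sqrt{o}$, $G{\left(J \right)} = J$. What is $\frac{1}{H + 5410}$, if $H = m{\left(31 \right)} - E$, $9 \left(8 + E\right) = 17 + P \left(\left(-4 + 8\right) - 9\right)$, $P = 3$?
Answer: $\frac{54855}{297172112} + \frac{81 \sqrt{31}}{297172112} \approx 0.00018611$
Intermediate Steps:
$m{\left(o \right)} = - 8 \sqrt{o}$
$E = - \frac{70}{9}$ ($E = -8 + \frac{17 + 3 \left(\left(-4 + 8\right) - 9\right)}{9} = -8 + \frac{17 + 3 \left(4 - 9\right)}{9} = -8 + \frac{17 + 3 \left(-5\right)}{9} = -8 + \frac{17 - 15}{9} = -8 + \frac{1}{9} \cdot 2 = -8 + \frac{2}{9} = - \frac{70}{9} \approx -7.7778$)
$H = \frac{70}{9} - 8 \sqrt{31}$ ($H = - 8 \sqrt{31} - - \frac{70}{9} = - 8 \sqrt{31} + \frac{70}{9} = \frac{70}{9} - 8 \sqrt{31} \approx -36.764$)
$\frac{1}{H + 5410} = \frac{1}{\left(\frac{70}{9} - 8 \sqrt{31}\right) + 5410} = \frac{1}{\frac{48760}{9} - 8 \sqrt{31}}$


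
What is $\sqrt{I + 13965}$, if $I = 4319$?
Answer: $2 \sqrt{4571} \approx 135.22$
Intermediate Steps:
$\sqrt{I + 13965} = \sqrt{4319 + 13965} = \sqrt{18284} = 2 \sqrt{4571}$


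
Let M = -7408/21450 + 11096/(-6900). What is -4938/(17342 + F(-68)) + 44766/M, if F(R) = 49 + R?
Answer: -95647129139481/4173751651 ≈ -22916.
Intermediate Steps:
M = -481874/246675 (M = -7408*1/21450 + 11096*(-1/6900) = -3704/10725 - 2774/1725 = -481874/246675 ≈ -1.9535)
-4938/(17342 + F(-68)) + 44766/M = -4938/(17342 + (49 - 68)) + 44766/(-481874/246675) = -4938/(17342 - 19) + 44766*(-246675/481874) = -4938/17323 - 5521326525/240937 = -95647129139481/4173751651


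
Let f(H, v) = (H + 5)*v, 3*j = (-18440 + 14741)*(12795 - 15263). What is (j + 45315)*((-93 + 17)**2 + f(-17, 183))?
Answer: 11056325220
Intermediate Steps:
j = 3043044 (j = ((-18440 + 14741)*(12795 - 15263))/3 = (-3699*(-2468))/3 = (1/3)*9129132 = 3043044)
f(H, v) = v*(5 + H) (f(H, v) = (5 + H)*v = v*(5 + H))
(j + 45315)*((-93 + 17)**2 + f(-17, 183)) = (3043044 + 45315)*((-93 + 17)**2 + 183*(5 - 17)) = 3088359*((-76)**2 + 183*(-12)) = 3088359*(5776 - 2196) = 3088359*3580 = 11056325220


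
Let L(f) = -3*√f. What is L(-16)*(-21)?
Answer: 252*I ≈ 252.0*I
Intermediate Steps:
L(-16)*(-21) = -12*I*(-21) = 252*I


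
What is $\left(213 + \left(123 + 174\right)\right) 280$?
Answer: $142800$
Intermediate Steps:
$\left(213 + \left(123 + 174\right)\right) 280 = \left(213 + 297\right) 280 = 510 \cdot 280 = 142800$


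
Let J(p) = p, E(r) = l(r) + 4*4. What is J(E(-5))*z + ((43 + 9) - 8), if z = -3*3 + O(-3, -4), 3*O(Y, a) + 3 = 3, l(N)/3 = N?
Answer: 35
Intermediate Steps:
l(N) = 3*N
O(Y, a) = 0 (O(Y, a) = -1 + (⅓)*3 = -1 + 1 = 0)
E(r) = 16 + 3*r (E(r) = 3*r + 4*4 = 3*r + 16 = 16 + 3*r)
z = -9 (z = -3*3 + 0 = -9 + 0 = -9)
J(E(-5))*z + ((43 + 9) - 8) = (16 + 3*(-5))*(-9) + ((43 + 9) - 8) = (16 - 15)*(-9) + (52 - 8) = 1*(-9) + 44 = -9 + 44 = 35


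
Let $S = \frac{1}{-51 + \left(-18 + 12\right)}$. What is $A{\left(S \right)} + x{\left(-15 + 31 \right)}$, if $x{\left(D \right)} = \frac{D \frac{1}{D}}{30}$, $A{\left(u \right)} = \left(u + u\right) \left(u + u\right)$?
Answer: $\frac{1123}{32490} \approx 0.034564$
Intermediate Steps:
$S = - \frac{1}{57}$ ($S = \frac{1}{-51 - 6} = \frac{1}{-57} = - \frac{1}{57} \approx -0.017544$)
$A{\left(u \right)} = 4 u^{2}$ ($A{\left(u \right)} = 2 u 2 u = 4 u^{2}$)
$x{\left(D \right)} = \frac{1}{30}$ ($x{\left(D \right)} = 1 \cdot \frac{1}{30} = \frac{1}{30}$)
$A{\left(S \right)} + x{\left(-15 + 31 \right)} = 4 \left(- \frac{1}{57}\right)^{2} + \frac{1}{30} = 4 \cdot \frac{1}{3249} + \frac{1}{30} = \frac{4}{3249} + \frac{1}{30} = \frac{1123}{32490}$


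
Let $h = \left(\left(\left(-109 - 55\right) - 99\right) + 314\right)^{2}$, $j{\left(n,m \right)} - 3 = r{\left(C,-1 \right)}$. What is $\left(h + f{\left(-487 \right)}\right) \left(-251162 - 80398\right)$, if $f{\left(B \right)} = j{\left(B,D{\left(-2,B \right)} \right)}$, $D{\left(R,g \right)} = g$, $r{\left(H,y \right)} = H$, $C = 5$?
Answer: $-865040040$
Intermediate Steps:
$j{\left(n,m \right)} = 8$ ($j{\left(n,m \right)} = 3 + 5 = 8$)
$f{\left(B \right)} = 8$
$h = 2601$ ($h = \left(\left(-164 - 99\right) + 314\right)^{2} = \left(-263 + 314\right)^{2} = 51^{2} = 2601$)
$\left(h + f{\left(-487 \right)}\right) \left(-251162 - 80398\right) = \left(2601 + 8\right) \left(-251162 - 80398\right) = 2609 \left(-331560\right) = -865040040$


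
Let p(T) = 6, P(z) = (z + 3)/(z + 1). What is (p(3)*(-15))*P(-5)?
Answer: -45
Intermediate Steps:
P(z) = (3 + z)/(1 + z)
(p(3)*(-15))*P(-5) = (6*(-15))*((3 - 5)/(1 - 5)) = -90*(-2)/(-4) = -(-45)*(-2)/2 = -90*1/2 = -45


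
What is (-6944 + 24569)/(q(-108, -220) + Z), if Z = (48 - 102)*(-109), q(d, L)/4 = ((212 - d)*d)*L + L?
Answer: 17625/30417806 ≈ 0.00057943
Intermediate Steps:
q(d, L) = 4*L + 4*L*d*(212 - d) (q(d, L) = 4*(((212 - d)*d)*L + L) = 4*((d*(212 - d))*L + L) = 4*(L*d*(212 - d) + L) = 4*(L + L*d*(212 - d)) = 4*L + 4*L*d*(212 - d))
Z = 5886 (Z = -54*(-109) = 5886)
(-6944 + 24569)/(q(-108, -220) + Z) = (-6944 + 24569)/(4*(-220)*(1 - 1*(-108)² + 212*(-108)) + 5886) = 17625/(4*(-220)*(1 - 1*11664 - 22896) + 5886) = 17625/(4*(-220)*(1 - 11664 - 22896) + 5886) = 17625/(4*(-220)*(-34559) + 5886) = 17625/(30411920 + 5886) = 17625/30417806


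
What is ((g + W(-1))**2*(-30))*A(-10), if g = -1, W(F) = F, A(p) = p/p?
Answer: -120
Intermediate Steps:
A(p) = 1
((g + W(-1))**2*(-30))*A(-10) = ((-1 - 1)**2*(-30))*1 = ((-2)**2*(-30))*1 = (4*(-30))*1 = -120*1 = -120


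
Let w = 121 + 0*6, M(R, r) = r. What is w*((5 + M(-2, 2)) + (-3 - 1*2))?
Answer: 242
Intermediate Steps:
w = 121 (w = 121 + 0 = 121)
w*((5 + M(-2, 2)) + (-3 - 1*2)) = 121*((5 + 2) + (-3 - 1*2)) = 121*(7 + (-3 - 2)) = 121*(7 - 5) = 121*2 = 242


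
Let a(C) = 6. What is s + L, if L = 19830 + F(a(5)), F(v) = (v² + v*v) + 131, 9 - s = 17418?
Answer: 2624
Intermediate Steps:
s = -17409 (s = 9 - 1*17418 = 9 - 17418 = -17409)
F(v) = 131 + 2*v² (F(v) = (v² + v²) + 131 = 2*v² + 131 = 131 + 2*v²)
L = 20033 (L = 19830 + (131 + 2*6²) = 19830 + (131 + 2*36) = 19830 + (131 + 72) = 19830 + 203 = 20033)
s + L = -17409 + 20033 = 2624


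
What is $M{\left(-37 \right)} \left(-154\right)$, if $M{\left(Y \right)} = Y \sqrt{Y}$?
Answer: $5698 i \sqrt{37} \approx 34660.0 i$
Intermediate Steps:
$M{\left(Y \right)} = Y^{\frac{3}{2}}$
$M{\left(-37 \right)} \left(-154\right) = \left(-37\right)^{\frac{3}{2}} \left(-154\right) = - 37 i \sqrt{37} \left(-154\right) = 5698 i \sqrt{37}$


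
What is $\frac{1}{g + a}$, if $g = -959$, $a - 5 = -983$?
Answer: $- \frac{1}{1937} \approx -0.00051626$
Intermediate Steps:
$a = -978$ ($a = 5 - 983 = -978$)
$\frac{1}{g + a} = \frac{1}{-959 - 978} = \frac{1}{-1937} = - \frac{1}{1937}$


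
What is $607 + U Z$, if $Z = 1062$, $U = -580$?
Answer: $-615353$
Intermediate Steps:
$607 + U Z = 607 - 615960 = -615353$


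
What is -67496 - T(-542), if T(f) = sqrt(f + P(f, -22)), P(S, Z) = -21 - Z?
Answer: -67496 - I*sqrt(541) ≈ -67496.0 - 23.259*I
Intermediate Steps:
T(f) = sqrt(1 + f) (T(f) = sqrt(f + (-21 - 1*(-22))) = sqrt(f + (-21 + 22)) = sqrt(f + 1) = sqrt(1 + f))
-67496 - T(-542) = -67496 - sqrt(1 - 542) = -67496 - sqrt(-541) = -67496 - I*sqrt(541)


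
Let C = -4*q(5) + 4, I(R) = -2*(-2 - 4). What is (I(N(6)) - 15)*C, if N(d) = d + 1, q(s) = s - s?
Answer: -12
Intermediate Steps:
q(s) = 0
N(d) = 1 + d
I(R) = 12 (I(R) = -2*(-6) = 12)
C = 4 (C = -4*0 + 4 = 0 + 4 = 4)
(I(N(6)) - 15)*C = (12 - 15)*4 = -3*4 = -12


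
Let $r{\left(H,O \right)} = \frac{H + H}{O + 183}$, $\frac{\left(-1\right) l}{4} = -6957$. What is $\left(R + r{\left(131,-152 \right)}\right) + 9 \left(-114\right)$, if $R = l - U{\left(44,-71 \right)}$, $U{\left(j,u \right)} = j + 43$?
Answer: $\frac{828427}{31} \approx 26723.0$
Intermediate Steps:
$l = 27828$ ($l = \left(-4\right) \left(-6957\right) = 27828$)
$U{\left(j,u \right)} = 43 + j$
$r{\left(H,O \right)} = \frac{2 H}{183 + O}$
$R = 27741$ ($R = 27828 - \left(43 + 44\right) = 27828 - 87 = 27741$)
$\left(R + r{\left(131,-152 \right)}\right) + 9 \left(-114\right) = \left(27741 + 2 \cdot 131 \frac{1}{183 - 152}\right) + 9 \left(-114\right) = \left(27741 + 2 \cdot 131 \cdot \frac{1}{31}\right) - 1026 = \left(27741 + \frac{262}{31}\right) - 1026 = \frac{860233}{31} - 1026 = \frac{828427}{31}$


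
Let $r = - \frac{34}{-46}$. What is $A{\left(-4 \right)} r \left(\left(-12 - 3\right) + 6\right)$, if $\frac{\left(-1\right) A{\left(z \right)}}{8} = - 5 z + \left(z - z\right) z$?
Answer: $\frac{24480}{23} \approx 1064.3$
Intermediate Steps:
$A{\left(z \right)} = 40 z$ ($A{\left(z \right)} = - 8 \left(- 5 z + \left(z - z\right) z\right) = - 8 \left(- 5 z + 0 z\right) = - 8 \left(- 5 z + 0\right) = - 8 \left(- 5 z\right) = 40 z$)
$r = \frac{17}{23}$ ($r = \left(-34\right) \left(- \frac{1}{46}\right) = \frac{17}{23} \approx 0.73913$)
$A{\left(-4 \right)} r \left(\left(-12 - 3\right) + 6\right) = 40 \left(-4\right) \frac{17}{23} \left(\left(-12 - 3\right) + 6\right) = \left(-160\right) \frac{17}{23} \left(-15 + 6\right) = \left(- \frac{2720}{23}\right) \left(-9\right) = \frac{24480}{23}$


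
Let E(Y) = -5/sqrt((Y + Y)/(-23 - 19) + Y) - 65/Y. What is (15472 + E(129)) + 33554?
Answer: 6324289/129 - sqrt(1505)/86 ≈ 49025.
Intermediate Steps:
E(Y) = -65/Y - sqrt(105)/(2*sqrt(Y)) (E(Y) = -5/sqrt((2*Y)/(-42) + Y) - 65/Y = -5/sqrt((2*Y)*(-1/42) + Y) - 65/Y = -5/sqrt(-Y/21 + Y) - 65/Y = -5*sqrt(105)/(10*sqrt(Y)) - 65/Y = -sqrt(105)/(2*sqrt(Y)) - 65/Y = -65/Y - sqrt(105)/(2*sqrt(Y)))
(15472 + E(129)) + 33554 = (15472 + (-65/129 - sqrt(105)/(2*sqrt(129)))) + 33554 = (15472 + (-65*1/129 - sqrt(105)*sqrt(129)/129/2)) + 33554 = (15472 + (-65/129 - sqrt(1505)/86)) + 33554 = (1995823/129 - sqrt(1505)/86) + 33554 = 6324289/129 - sqrt(1505)/86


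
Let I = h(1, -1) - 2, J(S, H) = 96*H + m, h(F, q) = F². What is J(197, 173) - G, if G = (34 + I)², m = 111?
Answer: 15630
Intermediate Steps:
J(S, H) = 111 + 96*H (J(S, H) = 96*H + 111 = 111 + 96*H)
I = -1 (I = 1² - 2 = 1 - 2 = -1)
G = 1089 (G = (34 - 1)² = 33² = 1089)
J(197, 173) - G = (111 + 96*173) - 1*1089 = (111 + 16608) - 1089 = 16719 - 1089 = 15630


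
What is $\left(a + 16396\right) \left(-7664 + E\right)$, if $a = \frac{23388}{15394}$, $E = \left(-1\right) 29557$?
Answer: $- \frac{4697725909026}{7697} \approx -6.1033 \cdot 10^{8}$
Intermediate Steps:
$E = -29557$
$a = \frac{11694}{7697}$ ($a = 23388 \cdot \frac{1}{15394} = \frac{11694}{7697} \approx 1.5193$)
$\left(a + 16396\right) \left(-7664 + E\right) = \left(\frac{11694}{7697} + 16396\right) \left(-7664 - 29557\right) = \frac{126211706}{7697} \left(-37221\right) = - \frac{4697725909026}{7697}$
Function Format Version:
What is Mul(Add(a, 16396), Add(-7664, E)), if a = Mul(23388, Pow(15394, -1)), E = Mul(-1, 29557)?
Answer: Rational(-4697725909026, 7697) ≈ -6.1033e+8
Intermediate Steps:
E = -29557
a = Rational(11694, 7697) (a = Mul(23388, Rational(1, 15394)) = Rational(11694, 7697) ≈ 1.5193)
Mul(Add(a, 16396), Add(-7664, E)) = Mul(Add(Rational(11694, 7697), 16396), Add(-7664, -29557)) = Mul(Rational(126211706, 7697), -37221) = Rational(-4697725909026, 7697)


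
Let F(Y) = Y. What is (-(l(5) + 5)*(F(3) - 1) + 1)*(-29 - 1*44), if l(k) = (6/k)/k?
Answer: 17301/25 ≈ 692.04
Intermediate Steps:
l(k) = 6/k**2
(-(l(5) + 5)*(F(3) - 1) + 1)*(-29 - 1*44) = (-(6/5**2 + 5)*(3 - 1) + 1)*(-29 - 1*44) = (-(6*(1/25) + 5)*2 + 1)*(-29 - 44) = (-(6/25 + 5)*2 + 1)*(-73) = (-131*2/25 + 1)*(-73) = (-1*262/25 + 1)*(-73) = (-262/25 + 1)*(-73) = -237/25*(-73) = 17301/25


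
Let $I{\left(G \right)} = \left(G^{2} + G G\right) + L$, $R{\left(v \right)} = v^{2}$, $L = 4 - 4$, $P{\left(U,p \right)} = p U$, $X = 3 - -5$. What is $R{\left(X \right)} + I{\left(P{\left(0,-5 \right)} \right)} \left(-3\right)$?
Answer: $64$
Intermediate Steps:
$X = 8$ ($X = 3 + 5 = 8$)
$P{\left(U,p \right)} = U p$
$L = 0$
$I{\left(G \right)} = 2 G^{2}$ ($I{\left(G \right)} = \left(G^{2} + G G\right) + 0 = \left(G^{2} + G^{2}\right) + 0 = 2 G^{2} + 0 = 2 G^{2}$)
$R{\left(X \right)} + I{\left(P{\left(0,-5 \right)} \right)} \left(-3\right) = 8^{2} + 2 \left(0 \left(-5\right)\right)^{2} \left(-3\right) = 64 + 2 \cdot 0^{2} \left(-3\right) = 64 + 2 \cdot 0 \left(-3\right) = 64 + 0 \left(-3\right) = 64 + 0 = 64$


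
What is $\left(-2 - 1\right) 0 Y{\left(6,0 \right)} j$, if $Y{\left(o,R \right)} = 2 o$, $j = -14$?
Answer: $0$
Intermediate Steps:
$\left(-2 - 1\right) 0 Y{\left(6,0 \right)} j = \left(-2 - 1\right) 0 \cdot 2 \cdot 6 \left(-14\right) = \left(-3\right) 0 \cdot 12 \left(-14\right) = 0 \cdot 12 \left(-14\right) = 0 \left(-14\right) = 0$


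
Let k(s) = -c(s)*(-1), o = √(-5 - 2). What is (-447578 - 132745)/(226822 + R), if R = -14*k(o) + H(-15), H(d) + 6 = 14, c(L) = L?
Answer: -65817333045/25725925136 - 4062261*I*√7/25725925136 ≈ -2.5584 - 0.00041778*I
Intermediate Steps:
o = I*√7 (o = √(-7) = I*√7 ≈ 2.6458*I)
H(d) = 8 (H(d) = -6 + 14 = 8)
k(s) = s (k(s) = -s*(-1) = s)
R = 8 - 14*I*√7 (R = -14*I*√7 + 8 = 8 - 14*I*√7 ≈ 8.0 - 37.041*I)
(-447578 - 132745)/(226822 + R) = (-447578 - 132745)/(226822 + (8 - 14*I*√7)) = -580323/(226830 - 14*I*√7)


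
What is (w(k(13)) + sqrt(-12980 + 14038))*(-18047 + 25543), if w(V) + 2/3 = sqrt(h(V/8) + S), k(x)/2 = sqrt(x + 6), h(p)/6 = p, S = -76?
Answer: -14992/3 + 3748*sqrt(-304 + 6*sqrt(19)) + 172408*sqrt(2) ≈ 2.3882e+5 + 62474.0*I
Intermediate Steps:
h(p) = 6*p
k(x) = 2*sqrt(6 + x) (k(x) = 2*sqrt(x + 6) = 2*sqrt(6 + x))
w(V) = -2/3 + sqrt(-76 + 3*V/4) (w(V) = -2/3 + sqrt(6*(V/8) - 76) = -2/3 + sqrt(3*V/4 - 76) = -2/3 + sqrt(-76 + 3*V/4))
(w(k(13)) + sqrt(-12980 + 14038))*(-18047 + 25543) = ((-2/3 + sqrt(-304 + 3*(2*sqrt(6 + 13)))/2) + sqrt(-12980 + 14038))*(-18047 + 25543) = ((-2/3 + sqrt(-304 + 3*(2*sqrt(19)))/2) + sqrt(1058))*7496 = ((-2/3 + sqrt(-304 + 6*sqrt(19))/2) + 23*sqrt(2))*7496 = (-2/3 + sqrt(-304 + 6*sqrt(19))/2 + 23*sqrt(2))*7496 = -14992/3 + 3748*sqrt(-304 + 6*sqrt(19)) + 172408*sqrt(2)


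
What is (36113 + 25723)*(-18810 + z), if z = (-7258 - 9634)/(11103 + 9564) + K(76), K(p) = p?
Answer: -7980811191640/6889 ≈ -1.1585e+9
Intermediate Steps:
z = 1553800/20667 (z = (-7258 - 9634)/(11103 + 9564) + 76 = -16892/20667 + 76 = 1553800/20667 ≈ 75.183)
(36113 + 25723)*(-18810 + z) = (36113 + 25723)*(-18810 + 1553800/20667) = 61836*(-387192470/20667) = -7980811191640/6889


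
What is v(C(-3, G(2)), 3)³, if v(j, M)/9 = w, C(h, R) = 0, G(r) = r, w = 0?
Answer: 0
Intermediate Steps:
v(j, M) = 0 (v(j, M) = 9*0 = 0)
v(C(-3, G(2)), 3)³ = 0³ = 0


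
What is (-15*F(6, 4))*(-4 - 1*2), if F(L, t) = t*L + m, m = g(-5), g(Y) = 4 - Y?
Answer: 2970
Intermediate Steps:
m = 9 (m = 4 - 1*(-5) = 4 + 5 = 9)
F(L, t) = 9 + L*t (F(L, t) = t*L + 9 = L*t + 9 = 9 + L*t)
(-15*F(6, 4))*(-4 - 1*2) = (-15*(9 + 6*4))*(-4 - 1*2) = (-15*(9 + 24))*(-4 - 2) = -15*33*(-6) = -495*(-6) = 2970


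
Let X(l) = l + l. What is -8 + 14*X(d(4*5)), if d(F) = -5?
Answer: -148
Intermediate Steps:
X(l) = 2*l
-8 + 14*X(d(4*5)) = -8 + 14*(2*(-5)) = -8 + 14*(-10) = -8 - 140 = -148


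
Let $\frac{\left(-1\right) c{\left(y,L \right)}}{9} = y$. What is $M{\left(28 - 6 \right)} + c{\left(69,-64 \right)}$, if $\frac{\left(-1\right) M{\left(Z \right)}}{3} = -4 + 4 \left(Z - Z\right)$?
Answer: $-609$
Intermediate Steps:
$c{\left(y,L \right)} = - 9 y$
$M{\left(Z \right)} = 12$ ($M{\left(Z \right)} = - 3 \left(-4 + 4 \left(Z - Z\right)\right) = - 3 \left(-4 + 4 \cdot 0\right) = - 3 \left(-4 + 0\right) = \left(-3\right) \left(-4\right) = 12$)
$M{\left(28 - 6 \right)} + c{\left(69,-64 \right)} = 12 - 621 = -609$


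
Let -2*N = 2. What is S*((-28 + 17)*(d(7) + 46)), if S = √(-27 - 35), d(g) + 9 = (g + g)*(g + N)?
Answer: -1331*I*√62 ≈ -10480.0*I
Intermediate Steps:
N = -1 (N = -½*2 = -1)
d(g) = -9 + 2*g*(-1 + g) (d(g) = -9 + (g + g)*(g - 1) = -9 + (2*g)*(-1 + g) = -9 + 2*g*(-1 + g))
S = I*√62 (S = √(-62) = I*√62 ≈ 7.874*I)
S*((-28 + 17)*(d(7) + 46)) = (I*√62)*((-28 + 17)*((-9 - 2*7 + 2*7²) + 46)) = (I*√62)*(-11*((-9 - 14 + 2*49) + 46)) = (I*√62)*(-11*((-9 - 14 + 98) + 46)) = (I*√62)*(-11*(75 + 46)) = (I*√62)*(-11*121) = (I*√62)*(-1331) = -1331*I*√62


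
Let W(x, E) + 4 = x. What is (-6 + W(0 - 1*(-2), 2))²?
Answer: 64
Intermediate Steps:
W(x, E) = -4 + x
(-6 + W(0 - 1*(-2), 2))² = (-6 + (-4 + (0 - 1*(-2))))² = (-6 + (-4 + (0 + 2)))² = (-6 + (-4 + 2))² = (-6 - 2)² = (-8)² = 64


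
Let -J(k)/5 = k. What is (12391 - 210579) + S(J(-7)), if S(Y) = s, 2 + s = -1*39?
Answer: -198229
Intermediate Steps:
J(k) = -5*k
s = -41 (s = -2 - 1*39 = -2 - 39 = -41)
S(Y) = -41
(12391 - 210579) + S(J(-7)) = (12391 - 210579) - 41 = -198188 - 41 = -198229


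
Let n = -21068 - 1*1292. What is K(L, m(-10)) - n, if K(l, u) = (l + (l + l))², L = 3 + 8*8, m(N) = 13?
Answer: 62761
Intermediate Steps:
L = 67 (L = 3 + 64 = 67)
K(l, u) = 9*l² (K(l, u) = (l + 2*l)² = (3*l)² = 9*l²)
n = -22360 (n = -21068 - 1292 = -22360)
K(L, m(-10)) - n = 9*67² - 1*(-22360) = 9*4489 + 22360 = 40401 + 22360 = 62761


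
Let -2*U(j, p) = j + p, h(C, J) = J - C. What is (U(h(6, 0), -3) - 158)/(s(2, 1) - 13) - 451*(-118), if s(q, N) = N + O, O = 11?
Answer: 106743/2 ≈ 53372.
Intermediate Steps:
s(q, N) = 11 + N (s(q, N) = N + 11 = 11 + N)
U(j, p) = -j/2 - p/2 (U(j, p) = -(j + p)/2 = -j/2 - p/2)
(U(h(6, 0), -3) - 158)/(s(2, 1) - 13) - 451*(-118) = ((-(0 - 1*6)/2 - ½*(-3)) - 158)/((11 + 1) - 13) - 451*(-118) = ((-(0 - 6)/2 + 3/2) - 158)/(12 - 13) + 53218 = ((-½*(-6) + 3/2) - 158)/(-1) + 53218 = ((3 + 3/2) - 158)*(-1) + 53218 = (9/2 - 158)*(-1) + 53218 = -307/2*(-1) + 53218 = 307/2 + 53218 = 106743/2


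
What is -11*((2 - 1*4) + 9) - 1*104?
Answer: -181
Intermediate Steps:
-11*((2 - 1*4) + 9) - 1*104 = -11*((2 - 4) + 9) - 104 = -11*(-2 + 9) - 104 = -11*7 - 104 = -77 - 104 = -181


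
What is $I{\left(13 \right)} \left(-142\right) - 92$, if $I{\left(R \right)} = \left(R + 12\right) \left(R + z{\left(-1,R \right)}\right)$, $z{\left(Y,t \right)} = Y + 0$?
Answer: $-42692$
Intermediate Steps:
$z{\left(Y,t \right)} = Y$
$I{\left(R \right)} = \left(-1 + R\right) \left(12 + R\right)$ ($I{\left(R \right)} = \left(R + 12\right) \left(R - 1\right) = \left(12 + R\right) \left(-1 + R\right) = \left(-1 + R\right) \left(12 + R\right)$)
$I{\left(13 \right)} \left(-142\right) - 92 = \left(-12 + 13^{2} + 11 \cdot 13\right) \left(-142\right) - 92 = \left(-12 + 169 + 143\right) \left(-142\right) - 92 = 300 \left(-142\right) - 92 = -42600 - 92 = -42692$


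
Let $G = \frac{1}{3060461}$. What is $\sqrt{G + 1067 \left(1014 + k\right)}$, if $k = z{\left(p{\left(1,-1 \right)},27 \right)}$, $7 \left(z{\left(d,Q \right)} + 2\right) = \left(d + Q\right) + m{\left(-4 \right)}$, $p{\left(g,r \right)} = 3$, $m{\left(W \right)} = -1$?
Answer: $\frac{\sqrt{497609848659128532026}}{21423227} \approx 1041.3$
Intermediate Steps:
$G = \frac{1}{3060461} \approx 3.2675 \cdot 10^{-7}$
$z{\left(d,Q \right)} = - \frac{15}{7} + \frac{Q}{7} + \frac{d}{7}$ ($z{\left(d,Q \right)} = -2 + \frac{\left(d + Q\right) - 1}{7} = -2 + \frac{\left(Q + d\right) - 1}{7} = -2 + \frac{-1 + Q + d}{7} = -2 + \left(- \frac{1}{7} + \frac{Q}{7} + \frac{d}{7}\right) = - \frac{15}{7} + \frac{Q}{7} + \frac{d}{7}$)
$k = \frac{15}{7}$ ($k = - \frac{15}{7} + \frac{1}{7} \cdot 27 + \frac{1}{7} \cdot 3 = - \frac{15}{7} + \frac{27}{7} + \frac{3}{7} = \frac{15}{7} \approx 2.1429$)
$\sqrt{G + 1067 \left(1014 + k\right)} = \sqrt{\frac{1}{3060461} + 1067 \left(1014 + \frac{15}{7}\right)} = \sqrt{\frac{1}{3060461} + 1067 \cdot \frac{7113}{7}} = \sqrt{\frac{1}{3060461} + \frac{7589571}{7}} = \sqrt{\frac{23227586052238}{21423227}} = \frac{\sqrt{497609848659128532026}}{21423227}$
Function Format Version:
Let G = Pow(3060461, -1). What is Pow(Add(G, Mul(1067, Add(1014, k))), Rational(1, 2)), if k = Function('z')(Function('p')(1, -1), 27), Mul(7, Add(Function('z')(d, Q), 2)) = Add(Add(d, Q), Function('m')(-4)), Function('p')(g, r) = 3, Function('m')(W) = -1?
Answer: Mul(Rational(1, 21423227), Pow(497609848659128532026, Rational(1, 2))) ≈ 1041.3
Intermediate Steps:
G = Rational(1, 3060461) ≈ 3.2675e-7
Function('z')(d, Q) = Add(Rational(-15, 7), Mul(Rational(1, 7), Q), Mul(Rational(1, 7), d)) (Function('z')(d, Q) = Add(-2, Mul(Rational(1, 7), Add(Add(d, Q), -1))) = Add(-2, Mul(Rational(1, 7), Add(Add(Q, d), -1))) = Add(-2, Mul(Rational(1, 7), Add(-1, Q, d))) = Add(-2, Add(Rational(-1, 7), Mul(Rational(1, 7), Q), Mul(Rational(1, 7), d))) = Add(Rational(-15, 7), Mul(Rational(1, 7), Q), Mul(Rational(1, 7), d)))
k = Rational(15, 7) (k = Add(Rational(-15, 7), Mul(Rational(1, 7), 27), Mul(Rational(1, 7), 3)) = Add(Rational(-15, 7), Rational(27, 7), Rational(3, 7)) = Rational(15, 7) ≈ 2.1429)
Pow(Add(G, Mul(1067, Add(1014, k))), Rational(1, 2)) = Pow(Add(Rational(1, 3060461), Mul(1067, Add(1014, Rational(15, 7)))), Rational(1, 2)) = Pow(Add(Rational(1, 3060461), Mul(1067, Rational(7113, 7))), Rational(1, 2)) = Pow(Add(Rational(1, 3060461), Rational(7589571, 7)), Rational(1, 2)) = Pow(Rational(23227586052238, 21423227), Rational(1, 2)) = Mul(Rational(1, 21423227), Pow(497609848659128532026, Rational(1, 2)))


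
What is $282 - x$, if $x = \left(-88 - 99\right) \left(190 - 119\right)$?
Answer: $13559$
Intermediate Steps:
$x = -13277$ ($x = \left(-187\right) 71 = -13277$)
$282 - x = 282 - -13277 = 282 + 13277 = 13559$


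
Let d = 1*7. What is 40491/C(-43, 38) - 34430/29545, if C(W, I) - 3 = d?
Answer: 239192459/59090 ≈ 4047.9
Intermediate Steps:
d = 7
C(W, I) = 10 (C(W, I) = 3 + 7 = 10)
40491/C(-43, 38) - 34430/29545 = 40491/10 - 34430/29545 = 40491*(⅒) - 34430*1/29545 = 40491/10 - 6886/5909 = 239192459/59090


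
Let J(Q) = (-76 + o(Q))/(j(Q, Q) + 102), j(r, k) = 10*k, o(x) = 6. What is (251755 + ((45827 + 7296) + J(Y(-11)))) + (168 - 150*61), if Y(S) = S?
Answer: 1183619/4 ≈ 2.9591e+5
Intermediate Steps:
J(Q) = -70/(102 + 10*Q) (J(Q) = (-76 + 6)/(10*Q + 102) = -70/(102 + 10*Q))
(251755 + ((45827 + 7296) + J(Y(-11)))) + (168 - 150*61) = (251755 + ((45827 + 7296) - 35/(51 + 5*(-11)))) + (168 - 150*61) = (251755 + (53123 - 35/(51 - 55))) + (168 - 9150) = (251755 + (53123 - 35/(-4))) - 8982 = (251755 + (53123 - 35*(-1/4))) - 8982 = (251755 + (53123 + 35/4)) - 8982 = (251755 + 212527/4) - 8982 = 1219547/4 - 8982 = 1183619/4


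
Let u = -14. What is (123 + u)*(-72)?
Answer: -7848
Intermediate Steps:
(123 + u)*(-72) = (123 - 14)*(-72) = 109*(-72) = -7848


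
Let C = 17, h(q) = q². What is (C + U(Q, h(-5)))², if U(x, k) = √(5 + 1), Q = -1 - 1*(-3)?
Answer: (17 + √6)² ≈ 378.28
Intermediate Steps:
Q = 2 (Q = -1 + 3 = 2)
U(x, k) = √6
(C + U(Q, h(-5)))² = (17 + √6)²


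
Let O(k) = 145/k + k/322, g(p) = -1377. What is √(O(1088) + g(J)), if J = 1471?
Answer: I*√658497892703/21896 ≈ 37.061*I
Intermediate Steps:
O(k) = 145/k + k/322 (O(k) = 145/k + k*(1/322) = 145/k + k/322)
√(O(1088) + g(J)) = √((145/1088 + (1/322)*1088) - 1377) = √((145*(1/1088) + 544/161) - 1377) = √((145/1088 + 544/161) - 1377) = √(615217/175168 - 1377) = √(-240591119/175168) = I*√658497892703/21896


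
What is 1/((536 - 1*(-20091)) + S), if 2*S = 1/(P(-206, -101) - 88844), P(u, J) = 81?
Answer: 177526/3661828801 ≈ 4.8480e-5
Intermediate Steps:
S = -1/177526 (S = 1/(2*(81 - 88844)) = (1/2)/(-88763) = (1/2)*(-1/88763) = -1/177526 ≈ -5.6330e-6)
1/((536 - 1*(-20091)) + S) = 1/((536 - 1*(-20091)) - 1/177526) = 1/((536 + 20091) - 1/177526) = 1/(20627 - 1/177526) = 1/(3661828801/177526) = 177526/3661828801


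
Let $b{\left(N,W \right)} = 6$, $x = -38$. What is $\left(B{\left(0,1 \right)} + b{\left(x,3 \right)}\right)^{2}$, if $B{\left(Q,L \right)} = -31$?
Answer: $625$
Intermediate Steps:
$\left(B{\left(0,1 \right)} + b{\left(x,3 \right)}\right)^{2} = \left(-31 + 6\right)^{2} = \left(-25\right)^{2} = 625$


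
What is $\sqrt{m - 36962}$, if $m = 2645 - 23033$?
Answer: $5 i \sqrt{2294} \approx 239.48 i$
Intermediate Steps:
$m = -20388$
$\sqrt{m - 36962} = \sqrt{-20388 - 36962} = \sqrt{-57350} = 5 i \sqrt{2294}$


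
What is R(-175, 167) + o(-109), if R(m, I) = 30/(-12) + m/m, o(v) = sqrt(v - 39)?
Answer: -3/2 + 2*I*sqrt(37) ≈ -1.5 + 12.166*I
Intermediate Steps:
o(v) = sqrt(-39 + v)
R(m, I) = -3/2 (R(m, I) = 30*(-1/12) + 1 = -5/2 + 1 = -3/2)
R(-175, 167) + o(-109) = -3/2 + sqrt(-39 - 109) = -3/2 + sqrt(-148) = -3/2 + 2*I*sqrt(37)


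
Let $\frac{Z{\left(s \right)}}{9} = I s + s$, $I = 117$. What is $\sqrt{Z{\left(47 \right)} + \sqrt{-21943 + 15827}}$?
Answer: $\sqrt{49914 + 2 i \sqrt{1529}} \approx 223.41 + 0.175 i$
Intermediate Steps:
$Z{\left(s \right)} = 1062 s$ ($Z{\left(s \right)} = 9 \left(117 s + s\right) = 9 \cdot 118 s = 1062 s$)
$\sqrt{Z{\left(47 \right)} + \sqrt{-21943 + 15827}} = \sqrt{1062 \cdot 47 + \sqrt{-21943 + 15827}} = \sqrt{49914 + \sqrt{-6116}} = \sqrt{49914 + 2 i \sqrt{1529}}$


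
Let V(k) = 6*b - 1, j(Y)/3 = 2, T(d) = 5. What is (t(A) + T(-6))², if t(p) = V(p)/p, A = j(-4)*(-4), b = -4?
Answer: 21025/576 ≈ 36.502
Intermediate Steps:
j(Y) = 6 (j(Y) = 3*2 = 6)
V(k) = -25 (V(k) = 6*(-4) - 1 = -24 - 1 = -25)
A = -24 (A = 6*(-4) = -24)
t(p) = -25/p
(t(A) + T(-6))² = (-25/(-24) + 5)² = (-25*(-1/24) + 5)² = (25/24 + 5)² = (145/24)² = 21025/576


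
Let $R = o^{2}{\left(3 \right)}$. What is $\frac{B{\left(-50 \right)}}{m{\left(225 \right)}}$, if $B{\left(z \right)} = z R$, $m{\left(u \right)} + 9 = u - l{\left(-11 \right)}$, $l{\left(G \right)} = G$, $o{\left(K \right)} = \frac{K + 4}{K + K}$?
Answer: $- \frac{1225}{4086} \approx -0.2998$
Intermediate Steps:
$o{\left(K \right)} = \frac{4 + K}{2 K}$
$m{\left(u \right)} = 2 + u$ ($m{\left(u \right)} = -9 + \left(u - -11\right) = -9 + \left(u + 11\right) = -9 + \left(11 + u\right) = 2 + u$)
$R = \frac{49}{36}$ ($R = \left(\frac{4 + 3}{2 \cdot 3}\right)^{2} = \left(\frac{1}{2} \cdot \frac{1}{3} \cdot 7\right)^{2} = \left(\frac{7}{6}\right)^{2} = \frac{49}{36} \approx 1.3611$)
$B{\left(z \right)} = \frac{49 z}{36}$ ($B{\left(z \right)} = z \frac{49}{36} = \frac{49 z}{36}$)
$\frac{B{\left(-50 \right)}}{m{\left(225 \right)}} = \frac{\frac{49}{36} \left(-50\right)}{2 + 225} = - \frac{1225}{18 \cdot 227} = \left(- \frac{1225}{18}\right) \frac{1}{227} = - \frac{1225}{4086}$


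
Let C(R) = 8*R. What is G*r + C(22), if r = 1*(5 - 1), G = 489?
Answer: 2132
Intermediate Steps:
r = 4 (r = 1*4 = 4)
G*r + C(22) = 489*4 + 8*22 = 1956 + 176 = 2132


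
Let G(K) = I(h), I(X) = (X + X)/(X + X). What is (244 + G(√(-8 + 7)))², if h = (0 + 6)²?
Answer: 60025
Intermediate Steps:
h = 36 (h = 6² = 36)
I(X) = 1 (I(X) = (2*X)/((2*X)) = (2*X)*(1/(2*X)) = 1)
G(K) = 1
(244 + G(√(-8 + 7)))² = (244 + 1)² = 245² = 60025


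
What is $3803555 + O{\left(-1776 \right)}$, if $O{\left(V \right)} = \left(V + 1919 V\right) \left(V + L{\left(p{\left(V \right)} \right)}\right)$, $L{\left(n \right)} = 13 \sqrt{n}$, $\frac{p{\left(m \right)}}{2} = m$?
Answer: $6059821475 - 177315840 i \sqrt{222} \approx 6.0598 \cdot 10^{9} - 2.6419 \cdot 10^{9} i$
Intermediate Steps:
$p{\left(m \right)} = 2 m$
$O{\left(V \right)} = 1920 V \left(V + 13 \sqrt{2} \sqrt{V}\right)$ ($O{\left(V \right)} = \left(V + 1919 V\right) \left(V + 13 \sqrt{2 V}\right) = 1920 V \left(V + 13 \sqrt{2} \sqrt{V}\right)$)
$3803555 + O{\left(-1776 \right)} = 3803555 + 1920 \left(-1776\right) \left(-1776 + 13 \sqrt{2} \sqrt{-1776}\right) = 3803555 + 1920 \left(-1776\right) \left(-1776 + 13 \sqrt{2} \cdot 4 i \sqrt{111}\right) = 3803555 + 1920 \left(-1776\right) \left(-1776 + 52 i \sqrt{222}\right) = 3803555 + \left(6056017920 - 177315840 i \sqrt{222}\right) = 6059821475 - 177315840 i \sqrt{222}$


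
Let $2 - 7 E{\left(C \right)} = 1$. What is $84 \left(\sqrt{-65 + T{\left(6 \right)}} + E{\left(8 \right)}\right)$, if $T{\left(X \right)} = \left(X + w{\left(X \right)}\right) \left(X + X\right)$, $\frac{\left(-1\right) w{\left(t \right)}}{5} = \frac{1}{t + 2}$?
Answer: $12 + 42 i \sqrt{2} \approx 12.0 + 59.397 i$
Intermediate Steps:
$w{\left(t \right)} = - \frac{5}{2 + t}$ ($w{\left(t \right)} = - \frac{5}{t + 2} = - \frac{5}{2 + t}$)
$T{\left(X \right)} = 2 X \left(X - \frac{5}{2 + X}\right)$ ($T{\left(X \right)} = \left(X - \frac{5}{2 + X}\right) \left(X + X\right) = \left(X - \frac{5}{2 + X}\right) 2 X = 2 X \left(X - \frac{5}{2 + X}\right)$)
$E{\left(C \right)} = \frac{1}{7}$ ($E{\left(C \right)} = \frac{2}{7} - \frac{1}{7} = \frac{1}{7}$)
$84 \left(\sqrt{-65 + T{\left(6 \right)}} + E{\left(8 \right)}\right) = 84 \left(\sqrt{-65 + 2 \cdot 6 \frac{1}{2 + 6} \left(-5 + 6 \left(2 + 6\right)\right)} + \frac{1}{7}\right) = 84 \left(\sqrt{-65 + 2 \cdot 6 \cdot \frac{1}{8} \left(-5 + 6 \cdot 8\right)} + \frac{1}{7}\right) = 84 \left(\sqrt{-65 + 2 \cdot 6 \cdot \frac{1}{8} \left(-5 + 48\right)} + \frac{1}{7}\right) = 84 \left(\sqrt{-65 + 2 \cdot 6 \cdot \frac{1}{8} \cdot 43} + \frac{1}{7}\right) = 84 \left(\sqrt{-65 + \frac{129}{2}} + \frac{1}{7}\right) = 84 \left(\sqrt{- \frac{1}{2}} + \frac{1}{7}\right) = 84 \left(\frac{i \sqrt{2}}{2} + \frac{1}{7}\right) = 84 \left(\frac{1}{7} + \frac{i \sqrt{2}}{2}\right) = 12 + 42 i \sqrt{2}$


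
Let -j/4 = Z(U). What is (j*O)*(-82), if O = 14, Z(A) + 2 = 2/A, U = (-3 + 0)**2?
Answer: -73472/9 ≈ -8163.6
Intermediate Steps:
U = 9 (U = (-3)**2 = 9)
Z(A) = -2 + 2/A
j = 64/9 (j = -4*(-2 + 2/9) = -4*(-16/9) = 64/9 ≈ 7.1111)
(j*O)*(-82) = ((64/9)*14)*(-82) = (896/9)*(-82) = -73472/9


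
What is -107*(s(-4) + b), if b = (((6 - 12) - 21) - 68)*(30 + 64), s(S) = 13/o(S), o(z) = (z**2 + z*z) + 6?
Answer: 36307989/38 ≈ 9.5547e+5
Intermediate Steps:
o(z) = 6 + 2*z**2 (o(z) = (z**2 + z**2) + 6 = 2*z**2 + 6 = 6 + 2*z**2)
s(S) = 13/(6 + 2*S**2)
b = -8930 (b = ((-6 - 21) - 68)*94 = (-27 - 68)*94 = -95*94 = -8930)
-107*(s(-4) + b) = -107*(13/(2*(3 + (-4)**2)) - 8930) = -107*(13/(2*(3 + 16)) - 8930) = -107*((13/2)/19 - 8930) = -107*((13/2)*(1/19) - 8930) = -107*(13/38 - 8930) = -107*(-339327/38) = 36307989/38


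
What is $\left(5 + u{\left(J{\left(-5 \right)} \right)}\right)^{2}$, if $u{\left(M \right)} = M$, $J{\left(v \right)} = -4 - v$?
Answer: $36$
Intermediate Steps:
$\left(5 + u{\left(J{\left(-5 \right)} \right)}\right)^{2} = \left(5 - -1\right)^{2} = \left(5 + \left(-4 + 5\right)\right)^{2} = \left(5 + 1\right)^{2} = 6^{2} = 36$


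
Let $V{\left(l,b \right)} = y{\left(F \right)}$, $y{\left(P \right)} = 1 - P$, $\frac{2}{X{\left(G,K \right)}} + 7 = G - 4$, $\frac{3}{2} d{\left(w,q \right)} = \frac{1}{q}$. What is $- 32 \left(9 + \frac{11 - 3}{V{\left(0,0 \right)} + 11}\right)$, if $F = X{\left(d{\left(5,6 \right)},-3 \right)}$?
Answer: $- \frac{184480}{597} \approx -309.01$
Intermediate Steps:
$d{\left(w,q \right)} = \frac{2}{3 q}$
$X{\left(G,K \right)} = \frac{2}{-11 + G}$ ($X{\left(G,K \right)} = \frac{2}{-7 + \left(G - 4\right)} = \frac{2}{-7 + \left(-4 + G\right)} = \frac{2}{-11 + G}$)
$F = - \frac{9}{49}$ ($F = \frac{2}{-11 + \frac{2}{3 \cdot 6}} = \frac{2}{-11 + \frac{2}{3} \cdot \frac{1}{6}} = \frac{2}{-11 + \frac{1}{9}} = \frac{2}{- \frac{98}{9}} = 2 \left(- \frac{9}{98}\right) = - \frac{9}{49} \approx -0.18367$)
$V{\left(l,b \right)} = \frac{58}{49}$ ($V{\left(l,b \right)} = 1 - - \frac{9}{49} = 1 + \frac{9}{49} = \frac{58}{49}$)
$- 32 \left(9 + \frac{11 - 3}{V{\left(0,0 \right)} + 11}\right) = - 32 \left(9 + \frac{11 - 3}{\frac{58}{49} + 11}\right) = - 32 \left(9 + \frac{8}{\frac{597}{49}}\right) = - 32 \left(9 + 8 \cdot \frac{49}{597}\right) = - 32 \left(9 + \frac{392}{597}\right) = \left(-32\right) \frac{5765}{597} = - \frac{184480}{597}$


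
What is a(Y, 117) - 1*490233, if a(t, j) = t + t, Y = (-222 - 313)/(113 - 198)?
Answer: -8333747/17 ≈ -4.9022e+5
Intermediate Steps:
Y = 107/17 (Y = -535/(-85) = -535*(-1/85) = 107/17 ≈ 6.2941)
a(t, j) = 2*t
a(Y, 117) - 1*490233 = 2*(107/17) - 1*490233 = 214/17 - 490233 = -8333747/17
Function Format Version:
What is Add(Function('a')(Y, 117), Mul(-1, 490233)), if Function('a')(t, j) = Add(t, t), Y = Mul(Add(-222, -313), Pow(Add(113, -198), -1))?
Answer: Rational(-8333747, 17) ≈ -4.9022e+5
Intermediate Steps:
Y = Rational(107, 17) (Y = Mul(-535, Pow(-85, -1)) = Mul(-535, Rational(-1, 85)) = Rational(107, 17) ≈ 6.2941)
Function('a')(t, j) = Mul(2, t)
Add(Function('a')(Y, 117), Mul(-1, 490233)) = Add(Mul(2, Rational(107, 17)), Mul(-1, 490233)) = Add(Rational(214, 17), -490233) = Rational(-8333747, 17)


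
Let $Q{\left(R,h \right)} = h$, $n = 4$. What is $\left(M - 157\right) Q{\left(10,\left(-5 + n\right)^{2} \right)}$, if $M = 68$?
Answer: $-89$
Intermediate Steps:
$\left(M - 157\right) Q{\left(10,\left(-5 + n\right)^{2} \right)} = \left(68 - 157\right) \left(-5 + 4\right)^{2} = - 89 \left(-1\right)^{2} = \left(-89\right) 1 = -89$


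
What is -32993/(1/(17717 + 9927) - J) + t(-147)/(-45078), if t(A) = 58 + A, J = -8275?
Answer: -4565934843043/1145753040542 ≈ -3.9851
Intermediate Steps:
-32993/(1/(17717 + 9927) - J) + t(-147)/(-45078) = -32993/(1/(17717 + 9927) - 1*(-8275)) + (58 - 147)/(-45078) = -32993/(1/27644 + 8275) - 89*(-1/45078) = -32993/(1/27644 + 8275) + 89/45078 = -32993/228754101/27644 + 89/45078 = -32993*27644/228754101 + 89/45078 = -912058492/228754101 + 89/45078 = -4565934843043/1145753040542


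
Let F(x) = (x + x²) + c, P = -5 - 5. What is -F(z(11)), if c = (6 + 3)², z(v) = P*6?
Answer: -3621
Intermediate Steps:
P = -10
z(v) = -60 (z(v) = -10*6 = -60)
c = 81 (c = 9² = 81)
F(x) = 81 + x + x² (F(x) = (x + x²) + 81 = 81 + x + x²)
-F(z(11)) = -(81 - 60 + (-60)²) = -(81 - 60 + 3600) = -1*3621 = -3621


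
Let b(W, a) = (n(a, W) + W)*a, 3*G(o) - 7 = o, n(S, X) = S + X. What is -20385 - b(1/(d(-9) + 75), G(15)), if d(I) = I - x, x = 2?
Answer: -2943217/144 ≈ -20439.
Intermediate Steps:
G(o) = 7/3 + o/3
d(I) = -2 + I (d(I) = I - 1*2 = I - 2 = -2 + I)
b(W, a) = a*(a + 2*W) (b(W, a) = ((a + W) + W)*a = ((W + a) + W)*a = (a + 2*W)*a = a*(a + 2*W))
-20385 - b(1/(d(-9) + 75), G(15)) = -20385 - (7/3 + (⅓)*15)*((7/3 + (⅓)*15) + 2/((-2 - 9) + 75)) = -20385 - (7/3 + 5)*((7/3 + 5) + 2/(-11 + 75)) = -20385 - 22*(22/3 + 2/64)/3 = -20385 - 22*(22/3 + 2*(1/64))/3 = -20385 - 22*(22/3 + 1/32)/3 = -20385 - 22*707/(3*96) = -20385 - 1*7777/144 = -20385 - 7777/144 = -2943217/144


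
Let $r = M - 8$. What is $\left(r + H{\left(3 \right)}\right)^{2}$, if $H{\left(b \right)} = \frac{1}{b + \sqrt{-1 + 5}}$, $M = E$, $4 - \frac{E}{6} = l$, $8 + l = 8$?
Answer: $\frac{6561}{25} \approx 262.44$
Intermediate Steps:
$l = 0$ ($l = -8 + 8 = 0$)
$E = 24$ ($E = 24 - 0 = 24 + 0 = 24$)
$M = 24$
$H{\left(b \right)} = \frac{1}{2 + b}$ ($H{\left(b \right)} = \frac{1}{b + \sqrt{4}} = \frac{1}{b + 2} = \frac{1}{2 + b}$)
$r = 16$ ($r = 24 - 8 = 16$)
$\left(r + H{\left(3 \right)}\right)^{2} = \left(16 + \frac{1}{2 + 3}\right)^{2} = \left(16 + \frac{1}{5}\right)^{2} = \left(\frac{81}{5}\right)^{2} = \frac{6561}{25}$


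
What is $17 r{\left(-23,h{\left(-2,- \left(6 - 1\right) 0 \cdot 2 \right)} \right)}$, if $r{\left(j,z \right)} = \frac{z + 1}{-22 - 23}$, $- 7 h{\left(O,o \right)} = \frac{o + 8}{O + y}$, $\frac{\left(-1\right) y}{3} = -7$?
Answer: $- \frac{425}{1197} \approx -0.35505$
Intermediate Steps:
$y = 21$ ($y = \left(-3\right) \left(-7\right) = 21$)
$h{\left(O,o \right)} = - \frac{8 + o}{7 \left(21 + O\right)}$ ($h{\left(O,o \right)} = - \frac{\left(o + 8\right) \frac{1}{O + 21}}{7} = - \frac{\left(8 + o\right) \frac{1}{21 + O}}{7} = - \frac{\frac{1}{21 + O} \left(8 + o\right)}{7} = - \frac{8 + o}{7 \left(21 + O\right)}$)
$r{\left(j,z \right)} = - \frac{1}{45} - \frac{z}{45}$ ($r{\left(j,z \right)} = \frac{1 + z}{-45} = \left(1 + z\right) \left(- \frac{1}{45}\right) = - \frac{1}{45} - \frac{z}{45}$)
$17 r{\left(-23,h{\left(-2,- \left(6 - 1\right) 0 \cdot 2 \right)} \right)} = 17 \left(- \frac{1}{45} - \frac{\frac{1}{7} \frac{1}{21 - 2} \left(-8 - - \left(6 - 1\right) 0 \cdot 2\right)}{45}\right) = 17 \left(- \frac{1}{45} - \frac{\frac{1}{7} \cdot \frac{1}{19} \left(-8 - - 5 \cdot 0 \cdot 2\right)}{45}\right) = 17 \left(- \frac{1}{45} - \frac{\frac{1}{7} \cdot \frac{1}{19} \left(-8 - \left(-1\right) 0 \cdot 2\right)}{45}\right) = 17 \left(- \frac{1}{45} - \frac{\frac{1}{7} \cdot \frac{1}{19} \left(-8 - 0 \cdot 2\right)}{45}\right) = 17 \left(- \frac{1}{45} - \frac{\frac{1}{7} \cdot \frac{1}{19} \left(-8 - 0\right)}{45}\right) = 17 \left(- \frac{1}{45} - \frac{\frac{1}{7} \cdot \frac{1}{19} \left(-8 + 0\right)}{45}\right) = 17 \left(- \frac{1}{45} - \frac{\frac{1}{7} \cdot \frac{1}{19} \left(-8\right)}{45}\right) = 17 \left(- \frac{1}{45} - - \frac{8}{5985}\right) = 17 \left(- \frac{1}{45} + \frac{8}{5985}\right) = 17 \left(- \frac{25}{1197}\right) = - \frac{425}{1197}$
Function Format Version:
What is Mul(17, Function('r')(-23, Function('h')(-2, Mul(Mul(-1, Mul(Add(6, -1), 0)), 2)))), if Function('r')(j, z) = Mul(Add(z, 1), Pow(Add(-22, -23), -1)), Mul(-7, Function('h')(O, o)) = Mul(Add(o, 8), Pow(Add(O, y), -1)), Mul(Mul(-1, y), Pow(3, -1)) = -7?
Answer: Rational(-425, 1197) ≈ -0.35505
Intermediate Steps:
y = 21 (y = Mul(-3, -7) = 21)
Function('h')(O, o) = Mul(Rational(-1, 7), Pow(Add(21, O), -1), Add(8, o)) (Function('h')(O, o) = Mul(Rational(-1, 7), Mul(Add(o, 8), Pow(Add(O, 21), -1))) = Mul(Rational(-1, 7), Mul(Add(8, o), Pow(Add(21, O), -1))) = Mul(Rational(-1, 7), Mul(Pow(Add(21, O), -1), Add(8, o))) = Mul(Rational(-1, 7), Pow(Add(21, O), -1), Add(8, o)))
Function('r')(j, z) = Add(Rational(-1, 45), Mul(Rational(-1, 45), z)) (Function('r')(j, z) = Mul(Add(1, z), Pow(-45, -1)) = Mul(Add(1, z), Rational(-1, 45)) = Add(Rational(-1, 45), Mul(Rational(-1, 45), z)))
Mul(17, Function('r')(-23, Function('h')(-2, Mul(Mul(-1, Mul(Add(6, -1), 0)), 2)))) = Mul(17, Add(Rational(-1, 45), Mul(Rational(-1, 45), Mul(Rational(1, 7), Pow(Add(21, -2), -1), Add(-8, Mul(-1, Mul(Mul(-1, Mul(Add(6, -1), 0)), 2))))))) = Mul(17, Add(Rational(-1, 45), Mul(Rational(-1, 45), Mul(Rational(1, 7), Pow(19, -1), Add(-8, Mul(-1, Mul(Mul(-1, Mul(5, 0)), 2))))))) = Mul(17, Add(Rational(-1, 45), Mul(Rational(-1, 45), Mul(Rational(1, 7), Rational(1, 19), Add(-8, Mul(-1, Mul(Mul(-1, 0), 2))))))) = Mul(17, Add(Rational(-1, 45), Mul(Rational(-1, 45), Mul(Rational(1, 7), Rational(1, 19), Add(-8, Mul(-1, Mul(0, 2))))))) = Mul(17, Add(Rational(-1, 45), Mul(Rational(-1, 45), Mul(Rational(1, 7), Rational(1, 19), Add(-8, Mul(-1, 0)))))) = Mul(17, Add(Rational(-1, 45), Mul(Rational(-1, 45), Mul(Rational(1, 7), Rational(1, 19), Add(-8, 0))))) = Mul(17, Add(Rational(-1, 45), Mul(Rational(-1, 45), Mul(Rational(1, 7), Rational(1, 19), -8)))) = Mul(17, Add(Rational(-1, 45), Mul(Rational(-1, 45), Rational(-8, 133)))) = Mul(17, Add(Rational(-1, 45), Rational(8, 5985))) = Mul(17, Rational(-25, 1197)) = Rational(-425, 1197)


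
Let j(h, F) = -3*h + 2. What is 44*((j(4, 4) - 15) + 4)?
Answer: -924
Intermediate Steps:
j(h, F) = 2 - 3*h
44*((j(4, 4) - 15) + 4) = 44*(((2 - 3*4) - 15) + 4) = 44*(((2 - 12) - 15) + 4) = 44*((-10 - 15) + 4) = 44*(-25 + 4) = 44*(-21) = -924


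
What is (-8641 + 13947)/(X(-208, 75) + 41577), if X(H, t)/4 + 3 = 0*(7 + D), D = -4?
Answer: 5306/41565 ≈ 0.12766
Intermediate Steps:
X(H, t) = -12 (X(H, t) = -12 + 4*(0*(7 - 4)) = -12 + 4*(0*3) = -12 + 4*0 = -12 + 0 = -12)
(-8641 + 13947)/(X(-208, 75) + 41577) = (-8641 + 13947)/(-12 + 41577) = 5306/41565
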